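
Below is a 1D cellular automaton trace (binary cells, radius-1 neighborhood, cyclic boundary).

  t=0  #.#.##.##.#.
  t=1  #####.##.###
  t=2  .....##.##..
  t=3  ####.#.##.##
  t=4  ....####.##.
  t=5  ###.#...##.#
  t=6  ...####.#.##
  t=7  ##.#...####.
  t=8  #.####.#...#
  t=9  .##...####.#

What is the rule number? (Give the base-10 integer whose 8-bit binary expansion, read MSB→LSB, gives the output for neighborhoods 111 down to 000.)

61

  ### -> .   bit 7 = 0  t=1,i=0
  ##. -> .   bit 6 = 0  t=0,i=5
  #.# -> #   bit 5 = 1  t=0,i=1
  #.. -> #   bit 4 = 1  t=2,i=10
  .## -> #   bit 3 = 1  t=0,i=4
  .#. -> #   bit 2 = 1  t=0,i=0
  ..# -> .   bit 1 = 0  t=2,i=4
  ... -> #   bit 0 = 1  t=2,i=0
  bits 00111101 = 61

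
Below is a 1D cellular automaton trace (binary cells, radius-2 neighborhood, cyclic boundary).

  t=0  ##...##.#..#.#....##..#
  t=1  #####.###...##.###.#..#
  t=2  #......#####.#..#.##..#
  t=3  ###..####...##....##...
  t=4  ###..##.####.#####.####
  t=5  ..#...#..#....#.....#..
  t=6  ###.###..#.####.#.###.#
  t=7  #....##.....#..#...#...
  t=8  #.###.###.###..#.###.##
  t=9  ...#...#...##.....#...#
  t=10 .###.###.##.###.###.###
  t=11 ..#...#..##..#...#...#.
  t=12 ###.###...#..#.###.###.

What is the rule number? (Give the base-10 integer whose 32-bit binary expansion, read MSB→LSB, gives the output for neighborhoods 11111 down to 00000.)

357823646

  nb #####: next=.  (t=1,i=1, bit31=0)
  nb ####.: next=.  (t=1,i=3, bit30=0)
  nb ###.#: next=.  (t=1,i=4, bit29=0)
  nb ###..: next=#  (t=0,i=1, bit28=1)
  nb ##.##: next=.  (t=1,i=5, bit27=0)
  nb ##.#.: next=#  (t=0,i=7, bit26=1)
  nb ##..#: next=.  (t=0,i=20, bit25=0)
  nb ##...: next=#  (t=0,i=2, bit24=1)
  nb #.###: next=.  (t=1,i=6, bit23=0)
  nb #.##.: next=#  (t=2,i=18, bit22=1)
  nb #.#.#: next=.  (t=6,i=16, bit21=0)
  nb #.#..: next=#  (t=0,i=8, bit20=1)
  nb #..##: next=.  (t=0,i=21, bit19=0)
  nb #..#.: next=.  (t=0,i=10, bit18=0)
  nb #...#: next=#  (t=0,i=3, bit17=1)
  nb #....: next=#  (t=0,i=15, bit16=1)
  nb .####: next=#  (t=1,i=0, bit15=1)
  nb .###.: next=#  (t=0,i=0, bit14=1)
  nb .##.#: next=#  (t=0,i=6, bit13=1)
  nb .##..: next=#  (t=0,i=19, bit12=1)
  nb .#.##: next=.  (t=2,i=17, bit11=0)
  nb .#.#.: next=#  (t=0,i=12, bit10=1)
  nb .#..#: next=.  (t=0,i=9, bit9=0)
  nb .#...: next=.  (t=0,i=14, bit8=0)
  nb ..###: next=#  (t=0,i=22, bit7=1)
  nb ..##.: next=.  (t=0,i=5, bit6=0)
  nb ..#.#: next=.  (t=0,i=11, bit5=0)
  nb ..#..: next=#  (t=5,i=2, bit4=1)
  nb ...##: next=#  (t=0,i=4, bit3=1)
  nb ...#.: next=#  (t=5,i=1, bit2=1)
  nb ....#: next=#  (t=0,i=16, bit1=1)
  nb .....: next=.  (t=2,i=3, bit0=0)
  bits 00010101010100111111010010011110 = 357823646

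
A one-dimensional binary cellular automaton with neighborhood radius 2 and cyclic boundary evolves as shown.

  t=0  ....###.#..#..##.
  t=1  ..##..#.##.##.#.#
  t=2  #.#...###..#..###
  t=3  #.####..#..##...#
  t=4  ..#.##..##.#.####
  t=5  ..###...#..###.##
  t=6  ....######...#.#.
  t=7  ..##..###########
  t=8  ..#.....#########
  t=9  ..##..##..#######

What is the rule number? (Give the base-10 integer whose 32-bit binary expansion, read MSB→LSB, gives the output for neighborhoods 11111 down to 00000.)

  #####|#  b31=1 t=6,i=6
  ####.|#  b30=1 t=2,i=16
  ###.#|#  b29=1 t=0,i=6
  ###..|#  b28=1 t=2,i=8
  ##.##|.  b27=0 t=1,i=10
  ##.#.|.  b26=0 t=0,i=7
  ##..#|.  b25=0 t=1,i=4
  ##...|#  b24=1 t=0,i=16
  #.###|#  b23=1 t=3,i=2
  #.##.|#  b22=1 t=1,i=8
  #.#.#|#  b21=1 t=1,i=14
  #.#..|#  b20=1 t=0,i=8
  #..##|.  b19=0 t=0,i=13
  #..#.|.  b18=0 t=0,i=10
  #...#|#  b17=1 t=2,i=4
  #....|.  b16=0 t=0,i=0
  .####|.  b15=0 t=2,i=15
  .###.|.  b14=0 t=0,i=5
  .##.#|.  b13=0 t=1,i=9
  .##..|.  b12=0 t=0,i=15
  .#.##|#  b11=1 t=1,i=7
  .#.#.|#  b10=1 t=1,i=15
  .#..#|#  b9=1 t=0,i=9
  .#...|#  b8=1 t=2,i=3
  ..###|.  b7=0 t=0,i=4
  ..##.|#  b6=1 t=0,i=14
  ..#.#|#  b5=1 t=1,i=6
  ..#..|#  b4=1 t=0,i=11
  ...##|#  b3=1 t=0,i=3
  ...#.|#  b2=1 t=5,i=7
  ....#|#  b1=1 t=0,i=2
  .....|.  b0=0 t=0,i=1
  bits 11110001111100100000111101111110 = 4059172734

4059172734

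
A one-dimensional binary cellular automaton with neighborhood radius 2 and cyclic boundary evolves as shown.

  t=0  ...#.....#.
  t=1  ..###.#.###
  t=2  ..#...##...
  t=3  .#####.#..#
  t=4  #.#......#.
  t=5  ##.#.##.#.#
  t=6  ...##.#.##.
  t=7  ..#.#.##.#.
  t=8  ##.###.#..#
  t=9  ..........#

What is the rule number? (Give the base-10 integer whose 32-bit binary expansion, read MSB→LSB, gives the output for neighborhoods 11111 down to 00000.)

  [31] ##### => .  t=3,i=3
  [30] ####. => .  t=3,i=4
  [29] ###.# => .  t=1,i=4
  [28] ###.. => .  t=1,i=10
  [27] ##.## => .  t=8,i=2
  [26] ##.#. => .  t=1,i=5
  [25] ##..# => .  t=1,i=0
  [24] ##... => .  t=2,i=8
  [23] #.### => .  t=1,i=8
  [22] #.##. => .  t=5,i=5
  [21] #.#.# => #  t=1,i=6
  [20] #.#.. => .  t=3,i=7
  [19] #..## => .  t=1,i=1
  [18] #..#. => #  t=3,i=9
  [17] #...# => #  t=2,i=4
  [16] #.... => .  t=0,i=0
  [15] .#### => #  t=3,i=2
  [14] .###. => .  t=1,i=3
  [13] .##.# => #  t=5,i=6
  [12] .##.. => #  t=2,i=7
  [11] .#.## => #  t=1,i=7
  [10] .#.#. => #  t=4,i=1
  [9] .#..# => .  t=3,i=8
  [8] .#... => #  t=0,i=4
  [7] ..### => #  t=1,i=2
  [6] ..##. => .  t=2,i=6
  [5] ..#.# => .  t=3,i=10
  [4] ..#.. => #  t=0,i=3
  [3] ...## => #  t=2,i=5
  [2] ...#. => #  t=0,i=2
  [1] ....# => .  t=0,i=1
  [0] ..... => #  t=0,i=6
  bits 00000000001001101011110110011101 = 2538909

2538909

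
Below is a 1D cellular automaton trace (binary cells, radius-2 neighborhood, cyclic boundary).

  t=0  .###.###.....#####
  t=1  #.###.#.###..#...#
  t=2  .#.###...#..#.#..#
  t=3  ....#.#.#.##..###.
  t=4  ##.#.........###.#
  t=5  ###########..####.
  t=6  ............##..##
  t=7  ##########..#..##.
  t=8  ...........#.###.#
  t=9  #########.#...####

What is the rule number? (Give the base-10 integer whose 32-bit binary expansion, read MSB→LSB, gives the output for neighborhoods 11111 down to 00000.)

  nb #####: next=.  (t=0,i=15, bit31=0)
  nb ####.: next=.  (t=0,i=16, bit30=0)
  nb ###.#: next=#  (t=0,i=3, bit29=1)
  nb ###..: next=.  (t=0,i=7, bit28=0)
  nb ##.##: next=#  (t=0,i=0, bit27=1)
  nb ##.#.: next=#  (t=1,i=5, bit26=1)
  nb ##..#: next=.  (t=1,i=11, bit25=0)
  nb ##...: next=#  (t=0,i=8, bit24=1)
  nb #.###: next=.  (t=0,i=1, bit23=0)
  nb #.##.: next=.  (t=3,i=10, bit22=0)
  nb #.#.#: next=.  (t=1,i=6, bit21=0)
  nb #.#..: next=#  (t=2,i=14, bit20=1)
  nb #..##: next=#  (t=3,i=13, bit19=1)
  nb #..#.: next=#  (t=1,i=12, bit18=1)
  nb #...#: next=.  (t=1,i=15, bit17=0)
  nb #....: next=#  (t=0,i=9, bit16=1)
  nb .####: next=.  (t=0,i=14, bit15=0)
  nb .###.: next=#  (t=0,i=2, bit14=1)
  nb .##.#: next=.  (t=1,i=0, bit13=0)
  nb .##..: next=.  (t=3,i=11, bit12=0)
  nb .#.##: next=.  (t=1,i=7, bit11=0)
  nb .#.#.: next=.  (t=2,i=0, bit10=0)
  nb .#..#: next=#  (t=2,i=10, bit9=1)
  nb .#...: next=#  (t=1,i=14, bit8=1)
  nb ..###: next=#  (t=0,i=13, bit7=1)
  nb ..##.: next=#  (t=1,i=17, bit6=1)
  nb ..#.#: next=.  (t=2,i=12, bit5=0)
  nb ..#..: next=.  (t=1,i=13, bit4=0)
  nb ...##: next=.  (t=0,i=12, bit3=0)
  nb ...#.: next=#  (t=2,i=8, bit2=1)
  nb ....#: next=.  (t=0,i=11, bit1=0)
  nb .....: next=#  (t=0,i=10, bit0=1)
  bits 00101101000111010100001111000101 = 756892613

756892613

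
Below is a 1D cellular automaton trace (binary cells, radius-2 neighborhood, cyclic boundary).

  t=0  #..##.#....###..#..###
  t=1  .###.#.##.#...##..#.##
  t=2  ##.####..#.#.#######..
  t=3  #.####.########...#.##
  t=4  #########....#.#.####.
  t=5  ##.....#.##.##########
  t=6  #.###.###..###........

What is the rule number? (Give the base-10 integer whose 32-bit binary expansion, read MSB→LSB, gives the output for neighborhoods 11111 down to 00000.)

  ##### -> .   bit 31 = 0  t=2,i=15
  ####. -> #   bit 30 = 1  t=0,i=21
  ###.# -> #   bit 29 = 1  t=1,i=3
  ###.. -> .   bit 28 = 0  t=0,i=0
  ##.## -> #   bit 27 = 1  t=1,i=0
  ##.#. -> #   bit 26 = 1  t=0,i=5
  ##..# -> #   bit 25 = 1  t=0,i=1
  ##... -> #   bit 24 = 1  t=3,i=15
  #.### -> #   bit 23 = 1  t=1,i=1
  #.##. -> .   bit 22 = 0  t=1,i=7
  #.#.# -> #   bit 21 = 1  t=1,i=5
  #.#.. -> .   bit 20 = 0  t=0,i=6
  #..## -> #   bit 19 = 1  t=0,i=2
  #..#. -> #   bit 18 = 1  t=0,i=15
  #...# -> .   bit 17 = 0  t=1,i=12
  #.... -> #   bit 16 = 1  t=0,i=8
  .#### -> #   bit 15 = 1  t=0,i=20
  .###. -> .   bit 14 = 0  t=0,i=12
  .##.# -> .   bit 13 = 0  t=0,i=4
  .##.. -> #   bit 12 = 1  t=1,i=15
  .#.## -> #   bit 11 = 1  t=1,i=6
  .#.#. -> #   bit 10 = 1  t=2,i=10
  .#..# -> .   bit 9 = 0  t=0,i=17
  .#... -> #   bit 8 = 1  t=0,i=7
  ..### -> .   bit 7 = 0  t=0,i=11
  ..##. -> #   bit 6 = 1  t=0,i=3
  ..#.# -> #   bit 5 = 1  t=1,i=18
  ..#.. -> .   bit 4 = 0  t=0,i=16
  ...## -> #   bit 3 = 1  t=0,i=10
  ...#. -> #   bit 2 = 1  t=3,i=17
  ....# -> .   bit 1 = 0  t=0,i=9
  ..... -> #   bit 0 = 1  t=5,i=4
  bits 01101111101011011001110101101101 = 1873649005

1873649005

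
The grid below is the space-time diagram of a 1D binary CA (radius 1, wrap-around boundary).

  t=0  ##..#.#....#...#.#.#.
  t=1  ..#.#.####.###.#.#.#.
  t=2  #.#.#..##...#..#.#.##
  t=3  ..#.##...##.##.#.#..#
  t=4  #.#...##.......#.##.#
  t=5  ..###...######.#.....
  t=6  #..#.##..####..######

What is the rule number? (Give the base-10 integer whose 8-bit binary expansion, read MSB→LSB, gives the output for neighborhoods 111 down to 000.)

149

  ### -> #   bit 7 = 1  t=1,i=7
  ##. -> .   bit 6 = 0  t=0,i=1
  #.# -> .   bit 5 = 0  t=0,i=5
  #.. -> #   bit 4 = 1  t=0,i=2
  .## -> .   bit 3 = 0  t=0,i=0
  .#. -> #   bit 2 = 1  t=0,i=4
  ..# -> .   bit 1 = 0  t=0,i=3
  ... -> #   bit 0 = 1  t=0,i=8
  bits 10010101 = 149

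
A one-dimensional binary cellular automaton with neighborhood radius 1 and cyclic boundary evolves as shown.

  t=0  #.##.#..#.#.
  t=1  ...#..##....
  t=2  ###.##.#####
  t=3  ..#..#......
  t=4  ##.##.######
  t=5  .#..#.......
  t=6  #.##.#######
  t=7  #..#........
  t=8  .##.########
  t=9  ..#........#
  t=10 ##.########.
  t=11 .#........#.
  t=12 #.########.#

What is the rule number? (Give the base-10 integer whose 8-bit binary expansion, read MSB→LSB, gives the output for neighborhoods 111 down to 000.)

83

  nb ###: next=.  (t=2,i=0, bit7=0)
  nb ##.: next=#  (t=0,i=3, bit6=1)
  nb #.#: next=.  (t=0,i=1, bit5=0)
  nb #..: next=#  (t=0,i=6, bit4=1)
  nb .##: next=.  (t=0,i=2, bit3=0)
  nb .#.: next=.  (t=0,i=0, bit2=0)
  nb ..#: next=#  (t=0,i=7, bit1=1)
  nb ...: next=#  (t=1,i=0, bit0=1)
  bits 01010011 = 83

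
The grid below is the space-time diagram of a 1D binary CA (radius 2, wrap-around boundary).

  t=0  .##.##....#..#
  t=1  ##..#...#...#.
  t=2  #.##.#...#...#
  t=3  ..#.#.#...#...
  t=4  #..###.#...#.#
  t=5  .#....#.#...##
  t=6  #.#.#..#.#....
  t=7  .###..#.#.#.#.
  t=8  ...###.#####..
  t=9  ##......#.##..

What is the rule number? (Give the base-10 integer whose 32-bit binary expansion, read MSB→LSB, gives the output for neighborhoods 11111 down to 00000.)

  nb #####: next=.  (t=8,i=9, bit31=0)
  nb ####.: next=#  (t=8,i=10, bit30=1)
  nb ###.#: next=.  (t=4,i=5, bit29=0)
  nb ###..: next=#  (t=7,i=3, bit28=1)
  nb ##.##: next=.  (t=0,i=3, bit27=0)
  nb ##.#.: next=#  (t=2,i=4, bit26=1)
  nb ##..#: next=#  (t=1,i=2, bit25=1)
  nb ##...: next=.  (t=0,i=6, bit24=0)
  nb #.###: next=.  (t=8,i=7, bit23=0)
  nb #.##.: next=#  (t=0,i=1, bit22=1)
  nb #.#.#: next=#  (t=3,i=4, bit21=1)
  nb #.#..: next=.  (t=2,i=5, bit20=0)
  nb #..##: next=.  (t=4,i=2, bit19=0)
  nb #..#.: next=#  (t=0,i=12, bit18=1)
  nb #...#: next=.  (t=1,i=6, bit17=0)
  nb #....: next=.  (t=0,i=7, bit16=0)
  nb .####: next=#  (t=8,i=8, bit15=1)
  nb .###.: next=.  (t=4,i=4, bit14=0)
  nb .##.#: next=.  (t=0,i=2, bit13=0)
  nb .##..: next=.  (t=0,i=5, bit12=0)
  nb .#.##: next=#  (t=0,i=0, bit11=1)
  nb .#.#.: next=#  (t=3,i=3, bit10=1)
  nb .#..#: next=.  (t=0,i=11, bit9=0)
  nb .#...: next=#  (t=1,i=5, bit8=1)
  nb ..###: next=.  (t=4,i=3, bit7=0)
  nb ..##.: next=.  (t=2,i=13, bit6=0)
  nb ..#.#: next=.  (t=0,i=13, bit5=0)
  nb ..#..: next=.  (t=0,i=10, bit4=0)
  nb ...##: next=.  (t=2,i=12, bit3=0)
  nb ...#.: next=.  (t=0,i=9, bit2=0)
  nb ....#: next=#  (t=0,i=8, bit1=1)
  nb .....: next=#  (t=3,i=13, bit0=1)
  bits 01010110011001001000110100000011 = 1449430275

1449430275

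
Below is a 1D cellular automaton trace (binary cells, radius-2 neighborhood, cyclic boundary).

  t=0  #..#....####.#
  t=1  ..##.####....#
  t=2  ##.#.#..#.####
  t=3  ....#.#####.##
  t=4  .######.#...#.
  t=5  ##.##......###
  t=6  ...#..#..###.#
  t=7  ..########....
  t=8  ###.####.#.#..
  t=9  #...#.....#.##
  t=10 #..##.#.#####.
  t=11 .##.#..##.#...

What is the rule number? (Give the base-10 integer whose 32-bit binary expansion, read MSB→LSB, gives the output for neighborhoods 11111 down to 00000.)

  #####|#  b31=1 t=2,i=12
  ####.|.  b30=0 t=0,i=10
  ###.#|.  b29=0 t=0,i=11
  ###..|#  b28=1 t=1,i=8
  ##.##|.  b27=0 t=0,i=12
  ##.#.|.  b26=0 t=2,i=2
  ##..#|.  b25=0 t=0,i=1
  ##...|.  b24=0 t=1,i=9
  #.###|#  b23=1 t=1,i=5
  #.##.|#  b22=1 t=0,i=13
  #.#.#|.  b21=0 t=2,i=3
  #.#..|.  b20=0 t=2,i=5
  #..##|#  b19=1 t=1,i=1
  #..#.|#  b18=1 t=0,i=2
  #...#|.  b17=0 t=4,i=10
  #....|#  b16=1 t=0,i=5
  .####|.  b15=0 t=0,i=9
  .###.|.  b14=0 t=6,i=10
  .##.#|#  b13=1 t=1,i=3
  .##..|.  b12=0 t=0,i=0
  .#.##|#  b11=1 t=2,i=9
  .#.#.|#  b10=1 t=2,i=4
  .#..#|#  b9=1 t=1,i=0
  .#...|.  b8=0 t=0,i=4
  ..###|#  b7=1 t=0,i=8
  ..##.|.  b6=0 t=1,i=2
  ..#.#|#  b5=1 t=2,i=8
  ..#..|#  b4=1 t=0,i=3
  ...##|#  b3=1 t=0,i=7
  ...#.|#  b2=1 t=1,i=12
  ....#|#  b1=1 t=0,i=6
  .....|.  b0=0 t=5,i=7
  bits 10010000110011010010111010111110 = 2429365950

2429365950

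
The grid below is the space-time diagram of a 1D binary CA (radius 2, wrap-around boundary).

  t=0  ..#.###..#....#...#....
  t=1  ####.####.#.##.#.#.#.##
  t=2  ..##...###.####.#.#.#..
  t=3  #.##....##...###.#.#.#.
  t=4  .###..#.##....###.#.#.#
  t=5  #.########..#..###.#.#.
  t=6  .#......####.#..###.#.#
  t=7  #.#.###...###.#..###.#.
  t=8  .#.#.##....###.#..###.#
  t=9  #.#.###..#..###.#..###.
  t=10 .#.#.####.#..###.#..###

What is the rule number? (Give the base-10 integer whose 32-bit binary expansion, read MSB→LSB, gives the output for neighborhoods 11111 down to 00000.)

  nb #####: next=.  (t=1,i=0, bit31=0)
  nb ####.: next=#  (t=1,i=2, bit30=1)
  nb ###.#: next=#  (t=1,i=3, bit29=1)
  nb ###..: next=#  (t=0,i=6, bit28=1)
  nb ##.##: next=.  (t=1,i=4, bit27=0)
  nb ##.#.: next=#  (t=1,i=9, bit26=1)
  nb ##..#: next=#  (t=0,i=7, bit25=1)
  nb ##...: next=.  (t=2,i=4, bit24=0)
  nb #.###: next=.  (t=0,i=4, bit23=0)
  nb #.##.: next=#  (t=1,i=12, bit22=1)
  nb #.#.#: next=.  (t=1,i=10, bit21=0)
  nb #.#..: next=.  (t=2,i=20, bit20=0)
  nb #..##: next=.  (t=5,i=14, bit19=0)
  nb #..#.: next=#  (t=0,i=8, bit18=1)
  nb #...#: next=.  (t=0,i=16, bit17=0)
  nb #....: next=.  (t=0,i=11, bit16=0)
  nb .####: next=.  (t=1,i=6, bit15=0)
  nb .###.: next=#  (t=0,i=5, bit14=1)
  nb .##.#: next=#  (t=1,i=13, bit13=1)
  nb .##..: next=#  (t=2,i=3, bit12=1)
  nb .#.##: next=#  (t=0,i=3, bit11=1)
  nb .#.#.: next=#  (t=1,i=16, bit10=1)
  nb .#..#: next=#  (t=5,i=13, bit9=1)
  nb .#...: next=#  (t=0,i=10, bit8=1)
  nb ..###: next=.  (t=2,i=7, bit7=0)
  nb ..##.: next=#  (t=2,i=2, bit6=1)
  nb ..#.#: next=#  (t=0,i=2, bit5=1)
  nb ..#..: next=.  (t=0,i=9, bit4=0)
  nb ...##: next=.  (t=2,i=1, bit3=0)
  nb ...#.: next=#  (t=0,i=1, bit2=1)
  nb ....#: next=#  (t=0,i=0, bit1=1)
  nb .....: next=#  (t=0,i=21, bit0=1)
  bits 01110110010001000111111101100111 = 1984200551

1984200551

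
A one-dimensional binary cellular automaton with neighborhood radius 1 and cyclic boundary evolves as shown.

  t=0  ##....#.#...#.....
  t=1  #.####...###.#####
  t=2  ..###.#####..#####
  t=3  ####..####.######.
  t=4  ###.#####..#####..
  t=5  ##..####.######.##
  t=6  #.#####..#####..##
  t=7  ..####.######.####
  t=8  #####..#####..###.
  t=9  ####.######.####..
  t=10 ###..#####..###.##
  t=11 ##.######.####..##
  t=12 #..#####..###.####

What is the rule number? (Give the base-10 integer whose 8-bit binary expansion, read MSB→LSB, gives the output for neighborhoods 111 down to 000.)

155

  nb ###: next=#  (t=1,i=3, bit7=1)
  nb ##.: next=.  (t=0,i=1, bit6=0)
  nb #.#: next=.  (t=0,i=7, bit5=0)
  nb #..: next=#  (t=0,i=2, bit4=1)
  nb .##: next=#  (t=0,i=0, bit3=1)
  nb .#.: next=.  (t=0,i=6, bit2=0)
  nb ..#: next=#  (t=0,i=5, bit1=1)
  nb ...: next=#  (t=0,i=3, bit0=1)
  bits 10011011 = 155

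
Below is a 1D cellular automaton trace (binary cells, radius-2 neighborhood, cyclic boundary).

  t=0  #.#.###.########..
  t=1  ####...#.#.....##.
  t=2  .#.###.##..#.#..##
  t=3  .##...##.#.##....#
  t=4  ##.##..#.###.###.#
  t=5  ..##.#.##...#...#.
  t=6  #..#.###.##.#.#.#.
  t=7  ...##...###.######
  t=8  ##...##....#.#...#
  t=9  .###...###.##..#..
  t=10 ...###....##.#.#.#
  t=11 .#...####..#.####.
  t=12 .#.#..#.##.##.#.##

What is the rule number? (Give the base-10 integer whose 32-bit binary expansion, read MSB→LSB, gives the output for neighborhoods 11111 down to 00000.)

459516978

  [31] ##### => .  t=0,i=10
  [30] ####. => .  t=0,i=14
  [29] ###.# => .  t=0,i=6
  [28] ###.. => #  t=0,i=15
  [27] ##.## => #  t=0,i=7
  [26] ##.#. => .  t=2,i=0
  [25] ##..# => #  t=0,i=16
  [24] ##... => #  t=1,i=4
  [23] #.### => .  t=0,i=4
  [22] #.##. => #  t=2,i=7
  [21] #.#.# => #  t=0,i=2
  [20] #.#.. => .  t=1,i=9
  [19] #..## => .  t=2,i=15
  [18] #..#. => .  t=0,i=17
  [17] #...# => #  t=1,i=5
  [16] #.... => #  t=1,i=11
  [15] .#### => #  t=0,i=9
  [14] .###. => .  t=0,i=5
  [13] .##.# => #  t=1,i=16
  [12] .##.. => .  t=2,i=8
  [11] .#.## => #  t=0,i=3
  [10] .#.#. => #  t=0,i=1
  [9] .#..# => .  t=2,i=14
  [8] .#... => .  t=1,i=10
  [7] ..### => .  t=7,i=8
  [6] ..##. => .  t=1,i=15
  [5] ..#.# => #  t=0,i=0
  [4] ..#.. => #  t=5,i=12
  [3] ...## => .  t=1,i=14
  [2] ...#. => .  t=1,i=6
  [1] ....# => #  t=1,i=13
  [0] ..... => .  t=1,i=12
  bits 00011011011000111010110000110010 = 459516978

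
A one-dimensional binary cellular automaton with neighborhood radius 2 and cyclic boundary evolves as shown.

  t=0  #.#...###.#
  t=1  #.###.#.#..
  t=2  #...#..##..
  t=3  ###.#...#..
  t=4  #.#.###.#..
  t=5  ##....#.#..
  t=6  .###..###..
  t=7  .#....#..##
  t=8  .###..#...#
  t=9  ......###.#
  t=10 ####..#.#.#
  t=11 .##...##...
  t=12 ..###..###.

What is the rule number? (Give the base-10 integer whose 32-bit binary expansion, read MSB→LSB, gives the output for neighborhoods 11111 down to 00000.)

  nb #####: next=#  (t=10,i=1, bit31=1)
  nb ####.: next=#  (t=10,i=2, bit30=1)
  nb ###.#: next=#  (t=0,i=8, bit29=1)
  nb ###..: next=.  (t=6,i=3, bit28=0)
  nb ##.##: next=.  (t=0,i=9, bit27=0)
  nb ##.#.: next=.  (t=0,i=1, bit26=0)
  nb ##..#: next=.  (t=2,i=9, bit25=0)
  nb ##...: next=#  (t=5,i=2, bit24=1)
  nb #.###: next=.  (t=1,i=2, bit23=0)
  nb #.##.: next=.  (t=0,i=10, bit22=0)
  nb #.#.#: next=.  (t=1,i=6, bit21=0)
  nb #.#..: next=#  (t=0,i=2, bit20=1)
  nb #..##: next=.  (t=2,i=6, bit19=0)
  nb #..#.: next=.  (t=1,i=10, bit18=0)
  nb #...#: next=#  (t=0,i=4, bit17=1)
  nb #....: next=#  (t=5,i=3, bit16=1)
  nb .####: next=.  (t=10,i=0, bit15=0)
  nb .###.: next=.  (t=0,i=7, bit14=0)
  nb .##.#: next=#  (t=0,i=0, bit13=1)
  nb .##..: next=#  (t=2,i=8, bit12=1)
  nb .#.##: next=.  (t=1,i=1, bit11=0)
  nb .#.#.: next=#  (t=1,i=7, bit10=1)
  nb .#..#: next=.  (t=1,i=9, bit9=0)
  nb .#...: next=#  (t=0,i=3, bit8=1)
  nb ..###: next=#  (t=0,i=6, bit7=1)
  nb ..##.: next=.  (t=2,i=7, bit6=0)
  nb ..#.#: next=#  (t=1,i=0, bit5=1)
  nb ..#..: next=#  (t=2,i=0, bit4=1)
  nb ...##: next=.  (t=0,i=5, bit3=0)
  nb ...#.: next=.  (t=2,i=3, bit2=0)
  nb ....#: next=.  (t=5,i=4, bit1=0)
  nb .....: next=#  (t=9,i=2, bit0=1)
  bits 11100001000100110011010110110001 = 3776132529

3776132529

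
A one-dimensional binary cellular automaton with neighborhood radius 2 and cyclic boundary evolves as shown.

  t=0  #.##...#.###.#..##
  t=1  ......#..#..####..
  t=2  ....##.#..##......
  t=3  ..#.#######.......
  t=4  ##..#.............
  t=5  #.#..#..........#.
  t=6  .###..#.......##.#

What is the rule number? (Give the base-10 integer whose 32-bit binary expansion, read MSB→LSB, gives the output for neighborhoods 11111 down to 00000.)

  nb #####: next=.  (t=3,i=6, bit31=0)
  nb ####.: next=.  (t=1,i=14, bit30=0)
  nb ###.#: next=.  (t=0,i=0, bit29=0)
  nb ###..: next=.  (t=1,i=15, bit28=0)
  nb ##.##: next=.  (t=0,i=1, bit27=0)
  nb ##.#.: next=#  (t=0,i=12, bit26=1)
  nb ##..#: next=#  (t=4,i=2, bit25=1)
  nb ##...: next=.  (t=0,i=4, bit24=0)
  nb #.###: next=#  (t=0,i=9, bit23=1)
  nb #.##.: next=.  (t=0,i=2, bit22=0)
  nb #.#.#: next=.  (t=5,i=0, bit21=0)
  nb #.#..: next=#  (t=0,i=13, bit20=1)
  nb #..##: next=#  (t=0,i=15, bit19=1)
  nb #..#.: next=.  (t=1,i=8, bit18=0)
  nb #...#: next=.  (t=0,i=5, bit17=0)
  nb #....: next=.  (t=1,i=17, bit16=0)
  nb .####: next=.  (t=1,i=13, bit15=0)
  nb .###.: next=.  (t=0,i=10, bit14=0)
  nb .##.#: next=#  (t=2,i=5, bit13=1)
  nb .##..: next=.  (t=0,i=3, bit12=0)
  nb .#.##: next=.  (t=0,i=8, bit11=0)
  nb .#.#.: next=#  (t=5,i=1, bit10=1)
  nb .#..#: next=#  (t=0,i=14, bit9=1)
  nb .#...: next=#  (t=4,i=5, bit8=1)
  nb ..###: next=.  (t=0,i=16, bit7=0)
  nb ..##.: next=#  (t=2,i=4, bit6=1)
  nb ..#.#: next=.  (t=0,i=7, bit5=0)
  nb ..#..: next=.  (t=1,i=6, bit4=0)
  nb ...##: next=.  (t=2,i=3, bit3=0)
  nb ...#.: next=#  (t=0,i=6, bit2=1)
  nb ....#: next=#  (t=1,i=4, bit1=1)
  nb .....: next=.  (t=1,i=0, bit0=0)
  bits 00000110100110000010011101000110 = 110634822

110634822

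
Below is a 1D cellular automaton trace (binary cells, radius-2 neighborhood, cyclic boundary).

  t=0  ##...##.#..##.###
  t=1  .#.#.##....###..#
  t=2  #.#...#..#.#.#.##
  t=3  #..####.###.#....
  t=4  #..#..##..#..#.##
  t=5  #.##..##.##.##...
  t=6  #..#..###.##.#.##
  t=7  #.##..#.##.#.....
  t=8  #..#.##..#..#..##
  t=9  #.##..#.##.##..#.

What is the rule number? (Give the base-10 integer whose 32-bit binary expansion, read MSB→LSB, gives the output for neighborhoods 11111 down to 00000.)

  [31] ##### => #  t=0,i=16
  [30] ####. => .  t=0,i=0
  [29] ###.# => #  t=2,i=0
  [28] ###.. => #  t=0,i=1
  [27] ##.## => #  t=0,i=13
  [26] ##.#. => .  t=0,i=7
  [25] ##..# => .  t=1,i=14
  [24] ##... => .  t=0,i=2
  [23] #.### => .  t=0,i=14
  [22] #.##. => .  t=1,i=5
  [21] #.#.# => .  t=1,i=1
  [20] #.#.. => .  t=0,i=8
  [19] #..## => .  t=0,i=10
  [18] #..#. => #  t=1,i=15
  [17] #...# => #  t=0,i=3
  [16] #.... => .  t=1,i=8
  [15] .#### => .  t=0,i=15
  [14] .###. => .  t=1,i=12
  [13] .##.# => #  t=0,i=6
  [12] .##.. => #  t=1,i=6
  [11] .#.## => .  t=1,i=4
  [10] .#.#. => #  t=1,i=0
  [9] .#..# => .  t=0,i=9
  [8] .#... => #  t=2,i=3
  [7] ..### => #  t=1,i=11
  [6] ..##. => #  t=0,i=5
  [5] ..#.# => #  t=1,i=16
  [4] ..#.. => #  t=2,i=6
  [3] ...## => .  t=0,i=4
  [2] ...#. => #  t=2,i=5
  [1] ....# => #  t=1,i=9
  [0] ..... => .  t=7,i=14
  bits 10111000000001100011010111110110 = 3087414774

3087414774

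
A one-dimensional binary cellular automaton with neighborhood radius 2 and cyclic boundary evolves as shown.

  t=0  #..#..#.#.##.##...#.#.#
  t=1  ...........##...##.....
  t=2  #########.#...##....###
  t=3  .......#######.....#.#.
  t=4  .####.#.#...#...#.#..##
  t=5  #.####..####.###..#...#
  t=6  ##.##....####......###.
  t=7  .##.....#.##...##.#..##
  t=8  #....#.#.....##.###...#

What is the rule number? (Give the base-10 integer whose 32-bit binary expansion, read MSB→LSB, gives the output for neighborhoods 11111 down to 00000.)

  [31] ##### => .  t=2,i=0
  [30] ####. => #  t=2,i=7
  [29] ###.# => #  t=2,i=8
  [28] ###.. => .  t=3,i=13
  [27] ##.## => #  t=0,i=12
  [26] ##.#. => #  t=2,i=9
  [25] ##..# => .  t=0,i=1
  [24] ##... => .  t=0,i=15
  [23] #.### => .  t=4,i=1
  [22] #.##. => .  t=0,i=10
  [21] #.#.# => .  t=0,i=8
  [20] #.#.. => #  t=2,i=10
  [19] #..## => .  t=4,i=20
  [18] #..#. => .  t=0,i=2
  [17] #...# => #  t=0,i=16
  [16] #.... => .  t=1,i=19
  [15] .#### => #  t=2,i=21
  [14] .###. => .  t=5,i=14
  [13] .##.# => #  t=0,i=11
  [12] .##.. => .  t=0,i=0
  [11] .#.## => .  t=0,i=9
  [10] .#.#. => .  t=0,i=7
  [9] .#..# => .  t=0,i=4
  [8] .#... => #  t=2,i=11
  [7] ..### => .  t=2,i=20
  [6] ..##. => .  t=1,i=11
  [5] ..#.# => .  t=0,i=6
  [4] ..#.. => .  t=0,i=3
  [3] ...## => #  t=1,i=10
  [2] ...#. => #  t=0,i=17
  [1] ....# => .  t=1,i=9
  [0] ..... => #  t=1,i=0
  bits 01101100000100101010000100001101 = 1813160205

1813160205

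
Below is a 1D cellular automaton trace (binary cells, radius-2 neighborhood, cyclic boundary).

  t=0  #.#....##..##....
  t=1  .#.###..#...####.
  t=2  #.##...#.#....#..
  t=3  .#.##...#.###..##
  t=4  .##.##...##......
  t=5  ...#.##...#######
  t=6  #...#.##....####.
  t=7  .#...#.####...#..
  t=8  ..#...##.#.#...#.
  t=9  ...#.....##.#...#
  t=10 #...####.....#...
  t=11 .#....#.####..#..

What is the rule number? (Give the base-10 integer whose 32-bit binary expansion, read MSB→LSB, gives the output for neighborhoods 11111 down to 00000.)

3383041795

  nb #####: next=#  (t=5,i=12, bit31=1)
  nb ####.: next=#  (t=1,i=14, bit30=1)
  nb ###.#: next=.  (t=6,i=15, bit29=0)
  nb ###..: next=.  (t=1,i=5, bit28=0)
  nb ##.##: next=#  (t=4,i=3, bit27=1)
  nb ##.#.: next=.  (t=3,i=0, bit26=0)
  nb ##..#: next=.  (t=0,i=9, bit25=0)
  nb ##...: next=#  (t=0,i=13, bit24=1)
  nb #.###: next=#  (t=1,i=3, bit23=1)
  nb #.##.: next=.  (t=2,i=2, bit22=0)
  nb #.#.#: next=#  (t=3,i=1, bit21=1)
  nb #.#..: next=.  (t=0,i=2, bit20=0)
  nb #..##: next=.  (t=0,i=10, bit19=0)
  nb #..#.: next=#  (t=1,i=0, bit18=1)
  nb #...#: next=.  (t=1,i=10, bit17=0)
  nb #....: next=#  (t=0,i=4, bit16=1)
  nb .####: next=.  (t=1,i=13, bit15=0)
  nb .###.: next=.  (t=1,i=4, bit14=0)
  nb .##.#: next=.  (t=3,i=16, bit13=0)
  nb .##..: next=#  (t=0,i=8, bit12=1)
  nb .#.##: next=#  (t=1,i=2, bit11=1)
  nb .#.#.: next=#  (t=0,i=1, bit10=1)
  nb .#..#: next=#  (t=2,i=15, bit9=1)
  nb .#...: next=#  (t=0,i=3, bit8=1)
  nb ..###: next=.  (t=1,i=12, bit7=0)
  nb ..##.: next=.  (t=0,i=7, bit6=0)
  nb ..#.#: next=.  (t=0,i=0, bit5=0)
  nb ..#..: next=.  (t=1,i=8, bit4=0)
  nb ...##: next=.  (t=0,i=6, bit3=0)
  nb ...#.: next=.  (t=0,i=16, bit2=0)
  nb ....#: next=#  (t=0,i=5, bit1=1)
  nb .....: next=#  (t=4,i=13, bit0=1)
  bits 11001001101001010001111100000011 = 3383041795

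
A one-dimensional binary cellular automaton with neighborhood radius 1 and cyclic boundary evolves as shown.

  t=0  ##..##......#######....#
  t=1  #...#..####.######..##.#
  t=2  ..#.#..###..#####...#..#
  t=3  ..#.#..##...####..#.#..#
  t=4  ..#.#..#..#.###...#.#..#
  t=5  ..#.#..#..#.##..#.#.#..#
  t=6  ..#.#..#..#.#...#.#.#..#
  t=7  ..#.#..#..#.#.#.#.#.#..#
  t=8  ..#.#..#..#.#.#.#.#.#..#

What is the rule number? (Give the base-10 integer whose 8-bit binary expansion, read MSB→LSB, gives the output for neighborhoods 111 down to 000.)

  ### -> #   bit 7 = 1  t=0,i=0
  ##. -> .   bit 6 = 0  t=0,i=1
  #.# -> .   bit 5 = 0  t=1,i=11
  #.. -> .   bit 4 = 0  t=0,i=2
  .## -> #   bit 3 = 1  t=0,i=4
  .#. -> #   bit 2 = 1  t=1,i=4
  ..# -> .   bit 1 = 0  t=0,i=3
  ... -> #   bit 0 = 1  t=0,i=7
  bits 10001101 = 141

141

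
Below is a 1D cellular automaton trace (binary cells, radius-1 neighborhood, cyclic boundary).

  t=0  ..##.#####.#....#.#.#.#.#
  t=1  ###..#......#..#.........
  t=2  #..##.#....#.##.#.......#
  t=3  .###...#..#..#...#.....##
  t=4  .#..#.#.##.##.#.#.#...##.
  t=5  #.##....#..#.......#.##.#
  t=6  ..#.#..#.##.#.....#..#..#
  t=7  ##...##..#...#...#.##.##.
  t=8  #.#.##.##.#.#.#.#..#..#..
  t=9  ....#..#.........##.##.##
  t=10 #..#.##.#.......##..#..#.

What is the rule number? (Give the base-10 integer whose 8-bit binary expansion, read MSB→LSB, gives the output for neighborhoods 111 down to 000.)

  ###|.  b7=0 t=0,i=6
  ##.|.  b6=0 t=0,i=3
  #.#|.  b5=0 t=0,i=4
  #..|#  b4=1 t=0,i=0
  .##|#  b3=1 t=0,i=2
  .#.|.  b2=0 t=0,i=11
  ..#|#  b1=1 t=0,i=1
  ...|.  b0=0 t=0,i=13
  bits 00011010 = 26

26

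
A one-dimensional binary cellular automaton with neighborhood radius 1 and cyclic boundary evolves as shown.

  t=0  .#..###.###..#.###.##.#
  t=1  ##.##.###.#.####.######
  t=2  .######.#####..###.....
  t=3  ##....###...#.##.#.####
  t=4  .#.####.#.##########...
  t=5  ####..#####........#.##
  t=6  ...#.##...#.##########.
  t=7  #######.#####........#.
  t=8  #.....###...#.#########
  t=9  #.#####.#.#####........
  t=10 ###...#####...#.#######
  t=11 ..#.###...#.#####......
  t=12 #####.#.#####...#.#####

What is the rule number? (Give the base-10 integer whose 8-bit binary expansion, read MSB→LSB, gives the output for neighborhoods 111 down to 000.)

111

  nb ###: next=.  (t=0,i=5, bit7=0)
  nb ##.: next=#  (t=0,i=6, bit6=1)
  nb #.#: next=#  (t=0,i=0, bit5=1)
  nb #..: next=.  (t=0,i=2, bit4=0)
  nb .##: next=#  (t=0,i=4, bit3=1)
  nb .#.: next=#  (t=0,i=1, bit2=1)
  nb ..#: next=#  (t=0,i=3, bit1=1)
  nb ...: next=#  (t=2,i=19, bit0=1)
  bits 01101111 = 111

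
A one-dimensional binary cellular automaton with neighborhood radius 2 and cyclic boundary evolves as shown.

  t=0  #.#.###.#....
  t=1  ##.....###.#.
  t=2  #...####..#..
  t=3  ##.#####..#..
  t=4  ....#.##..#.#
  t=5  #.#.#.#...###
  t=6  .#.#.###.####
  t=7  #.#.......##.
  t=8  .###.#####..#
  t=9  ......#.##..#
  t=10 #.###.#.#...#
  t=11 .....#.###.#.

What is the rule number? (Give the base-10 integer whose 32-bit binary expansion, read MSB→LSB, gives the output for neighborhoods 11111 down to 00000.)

  #####|.  b31=0 t=3,i=5
  ####.|#  b30=1 t=2,i=6
  ###.#|.  b29=0 t=0,i=6
  ###..|#  b28=1 t=2,i=7
  ##.##|.  b27=0 t=3,i=2
  ##.#.|#  b26=1 t=0,i=7
  ##..#|.  b25=0 t=2,i=8
  ##...|.  b24=0 t=1,i=2
  #.###|.  b23=0 t=0,i=4
  #.##.|#  b22=1 t=1,i=0
  #.#.#|.  b21=0 t=0,i=2
  #.#..|#  b20=1 t=0,i=8
  #..##|#  b19=1 t=3,i=12
  #..#.|.  b18=0 t=2,i=9
  #...#|.  b17=0 t=2,i=2
  #....|.  b16=0 t=0,i=10
  .####|#  b15=1 t=2,i=5
  .###.|.  b14=0 t=0,i=5
  .##.#|.  b13=0 t=3,i=1
  .##..|.  b12=0 t=1,i=1
  .#.##|.  b11=0 t=0,i=3
  .#.#.|#  b10=1 t=0,i=1
  .#..#|.  b9=0 t=2,i=11
  .#...|#  b8=1 t=0,i=9
  ..###|#  b7=1 t=1,i=7
  ..##.|.  b6=0 t=3,i=0
  ..#.#|#  b5=1 t=0,i=0
  ..#..|#  b4=1 t=2,i=0
  ...##|#  b3=1 t=1,i=6
  ...#.|.  b2=0 t=0,i=12
  ....#|#  b1=1 t=0,i=11
  .....|#  b0=1 t=1,i=4
  bits 01010100010110001000010110111011 = 1415087547

1415087547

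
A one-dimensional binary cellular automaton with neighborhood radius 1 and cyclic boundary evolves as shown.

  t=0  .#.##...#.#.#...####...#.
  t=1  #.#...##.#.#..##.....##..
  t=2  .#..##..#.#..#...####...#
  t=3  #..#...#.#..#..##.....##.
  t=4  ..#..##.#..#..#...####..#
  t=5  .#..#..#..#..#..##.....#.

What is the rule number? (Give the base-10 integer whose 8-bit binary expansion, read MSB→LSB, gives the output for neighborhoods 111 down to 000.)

  ###|.  b7=0 t=0,i=17
  ##.|.  b6=0 t=0,i=4
  #.#|#  b5=1 t=0,i=2
  #..|.  b4=0 t=0,i=5
  .##|.  b3=0 t=0,i=3
  .#.|.  b2=0 t=0,i=1
  ..#|#  b1=1 t=0,i=0
  ...|#  b0=1 t=0,i=6
  bits 00100011 = 35

35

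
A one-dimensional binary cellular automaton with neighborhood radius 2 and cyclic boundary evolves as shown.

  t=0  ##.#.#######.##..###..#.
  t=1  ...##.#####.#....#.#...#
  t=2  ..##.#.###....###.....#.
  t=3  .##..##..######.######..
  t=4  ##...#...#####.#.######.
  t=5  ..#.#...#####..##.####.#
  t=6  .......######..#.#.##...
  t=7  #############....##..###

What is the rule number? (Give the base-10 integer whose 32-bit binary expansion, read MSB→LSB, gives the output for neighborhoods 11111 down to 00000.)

3642853583

  ##### -> #   bit 31 = 1  t=0,i=7
  ####. -> #   bit 30 = 1  t=0,i=10
  ###.# -> .   bit 29 = 0  t=0,i=11
  ###.. -> #   bit 28 = 1  t=0,i=19
  ##.## -> #   bit 27 = 1  t=0,i=12
  ##.#. -> .   bit 26 = 0  t=0,i=2
  ##..# -> .   bit 25 = 0  t=0,i=15
  ##... -> #   bit 24 = 1  t=2,i=10
  #.### -> .   bit 23 = 0  t=0,i=5
  #.##. -> .   bit 22 = 0  t=0,i=0
  #.#.# -> #   bit 21 = 1  t=0,i=3
  #.#.. -> .   bit 20 = 0  t=1,i=12
  #..## -> .   bit 19 = 0  t=0,i=16
  #..#. -> .   bit 18 = 0  t=0,i=21
  #...# -> .   bit 17 = 0  t=1,i=1
  #.... -> #   bit 16 = 1  t=1,i=14
  .#### -> #   bit 15 = 1  t=0,i=6
  .###. -> .   bit 14 = 0  t=0,i=18
  .##.# -> .   bit 13 = 0  t=0,i=1
  .##.. -> .   bit 12 = 0  t=0,i=14
  .#.## -> #   bit 11 = 1  t=0,i=4
  .#.#. -> .   bit 10 = 0  t=1,i=18
  .#..# -> .   bit 9 = 0  t=5,i=0
  .#... -> .   bit 8 = 0  t=1,i=0
  ..### -> #   bit 7 = 1  t=0,i=17
  ..##. -> #   bit 6 = 1  t=1,i=3
  ..#.# -> .   bit 5 = 0  t=0,i=22
  ..#.. -> .   bit 4 = 0  t=1,i=23
  ...## -> #   bit 3 = 1  t=1,i=2
  ...#. -> #   bit 2 = 1  t=1,i=16
  ....# -> #   bit 1 = 1  t=1,i=15
  ..... -> #   bit 0 = 1  t=2,i=19
  bits 11011001001000011000100011001111 = 3642853583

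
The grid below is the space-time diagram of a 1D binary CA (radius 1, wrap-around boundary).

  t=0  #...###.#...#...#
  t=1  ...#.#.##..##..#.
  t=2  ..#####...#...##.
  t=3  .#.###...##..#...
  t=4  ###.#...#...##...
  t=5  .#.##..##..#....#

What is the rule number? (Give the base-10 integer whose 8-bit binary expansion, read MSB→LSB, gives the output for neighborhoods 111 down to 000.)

166

  nb ###: next=#  (t=0,i=5, bit7=1)
  nb ##.: next=.  (t=0,i=0, bit6=0)
  nb #.#: next=#  (t=0,i=7, bit5=1)
  nb #..: next=.  (t=0,i=1, bit4=0)
  nb .##: next=.  (t=0,i=4, bit3=0)
  nb .#.: next=#  (t=0,i=8, bit2=1)
  nb ..#: next=#  (t=0,i=3, bit1=1)
  nb ...: next=.  (t=0,i=2, bit0=0)
  bits 10100110 = 166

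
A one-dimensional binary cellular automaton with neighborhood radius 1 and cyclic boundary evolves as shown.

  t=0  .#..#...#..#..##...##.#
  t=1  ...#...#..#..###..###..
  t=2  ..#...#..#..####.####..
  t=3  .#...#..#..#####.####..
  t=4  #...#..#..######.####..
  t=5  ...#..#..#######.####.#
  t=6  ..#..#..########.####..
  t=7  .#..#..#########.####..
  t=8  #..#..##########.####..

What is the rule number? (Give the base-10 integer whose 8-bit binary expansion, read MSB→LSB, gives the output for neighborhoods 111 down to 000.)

202

  ### -> #   bit 7 = 1  t=1,i=14
  ##. -> #   bit 6 = 1  t=0,i=15
  #.# -> .   bit 5 = 0  t=0,i=0
  #.. -> .   bit 4 = 0  t=0,i=2
  .## -> #   bit 3 = 1  t=0,i=14
  .#. -> .   bit 2 = 0  t=0,i=1
  ..# -> #   bit 1 = 1  t=0,i=3
  ... -> .   bit 0 = 0  t=0,i=6
  bits 11001010 = 202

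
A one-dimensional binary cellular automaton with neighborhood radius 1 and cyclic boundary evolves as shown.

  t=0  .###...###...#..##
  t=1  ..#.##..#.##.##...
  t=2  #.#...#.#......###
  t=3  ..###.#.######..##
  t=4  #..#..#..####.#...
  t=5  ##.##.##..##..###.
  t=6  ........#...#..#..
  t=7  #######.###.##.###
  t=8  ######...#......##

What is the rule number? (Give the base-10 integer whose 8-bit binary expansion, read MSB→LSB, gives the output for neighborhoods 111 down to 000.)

149

  [7] ### => #  t=0,i=2
  [6] ##. => .  t=0,i=3
  [5] #.# => .  t=0,i=0
  [4] #.. => #  t=0,i=4
  [3] .## => .  t=0,i=1
  [2] .#. => #  t=0,i=13
  [1] ..# => .  t=0,i=6
  [0] ... => #  t=0,i=5
  bits 10010101 = 149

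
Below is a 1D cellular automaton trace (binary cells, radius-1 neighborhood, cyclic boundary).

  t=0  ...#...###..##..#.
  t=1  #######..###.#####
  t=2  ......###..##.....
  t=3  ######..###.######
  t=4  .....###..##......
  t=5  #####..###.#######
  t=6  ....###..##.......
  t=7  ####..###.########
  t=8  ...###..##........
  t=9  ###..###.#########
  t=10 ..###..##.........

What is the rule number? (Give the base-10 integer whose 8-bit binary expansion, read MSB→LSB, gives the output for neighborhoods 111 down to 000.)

119

  ###|.  b7=0 t=0,i=8
  ##.|#  b6=1 t=0,i=9
  #.#|#  b5=1 t=1,i=12
  #..|#  b4=1 t=0,i=4
  .##|.  b3=0 t=0,i=7
  .#.|#  b2=1 t=0,i=3
  ..#|#  b1=1 t=0,i=2
  ...|#  b0=1 t=0,i=0
  bits 01110111 = 119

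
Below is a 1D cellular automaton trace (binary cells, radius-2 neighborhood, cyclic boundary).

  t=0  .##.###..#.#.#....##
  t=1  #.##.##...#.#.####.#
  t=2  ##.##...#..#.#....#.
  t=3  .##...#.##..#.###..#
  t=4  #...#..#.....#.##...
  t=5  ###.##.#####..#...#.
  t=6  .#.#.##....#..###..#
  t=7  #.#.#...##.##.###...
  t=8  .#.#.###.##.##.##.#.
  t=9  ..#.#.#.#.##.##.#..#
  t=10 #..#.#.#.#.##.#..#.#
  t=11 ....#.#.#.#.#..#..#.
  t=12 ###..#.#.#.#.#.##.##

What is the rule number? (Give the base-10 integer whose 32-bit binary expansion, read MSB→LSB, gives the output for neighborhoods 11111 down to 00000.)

402878363

  #####|.  b31=0 t=5,i=9
  ####.|.  b30=0 t=1,i=16
  ###.#|.  b29=0 t=1,i=17
  ###..|#  b28=1 t=0,i=6
  ##.##|#  b27=1 t=0,i=0
  ##.#.|.  b26=0 t=8,i=17
  ##..#|.  b25=0 t=0,i=7
  ##...|.  b24=0 t=1,i=7
  #.###|.  b23=0 t=0,i=4
  #.##.|.  b22=0 t=0,i=1
  #.#.#|.  b21=0 t=0,i=11
  #.#..|.  b20=0 t=0,i=13
  #..##|.  b19=0 t=6,i=13
  #..#.|.  b18=0 t=0,i=8
  #...#|#  b17=1 t=1,i=8
  #....|#  b16=1 t=0,i=15
  .####|.  b15=0 t=1,i=15
  .###.|#  b14=1 t=0,i=5
  .##.#|#  b13=1 t=0,i=2
  .##..|.  b12=0 t=1,i=6
  .#.##|#  b11=1 t=1,i=13
  .#.#.|#  b10=1 t=0,i=10
  .#..#|#  b9=1 t=2,i=9
  .#...|#  b8=1 t=0,i=14
  ..###|#  b7=1 t=6,i=14
  ..##.|.  b6=0 t=0,i=18
  ..#.#|.  b5=0 t=0,i=9
  ..#..|#  b4=1 t=2,i=8
  ...##|#  b3=1 t=0,i=17
  ...#.|.  b2=0 t=1,i=9
  ....#|#  b1=1 t=0,i=16
  .....|#  b0=1 t=4,i=10
  bits 00011000000000110110111110011011 = 402878363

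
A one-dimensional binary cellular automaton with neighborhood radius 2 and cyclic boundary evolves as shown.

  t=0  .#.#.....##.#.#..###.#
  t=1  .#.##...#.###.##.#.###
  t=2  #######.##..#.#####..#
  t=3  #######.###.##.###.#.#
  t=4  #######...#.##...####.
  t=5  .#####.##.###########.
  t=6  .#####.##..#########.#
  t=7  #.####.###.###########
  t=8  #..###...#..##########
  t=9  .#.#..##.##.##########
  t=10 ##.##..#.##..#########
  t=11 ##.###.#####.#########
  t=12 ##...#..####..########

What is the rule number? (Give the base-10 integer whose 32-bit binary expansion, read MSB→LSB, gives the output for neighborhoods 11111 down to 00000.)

3883056056

  nb #####: next=#  (t=2,i=1, bit31=1)
  nb ####.: next=#  (t=2,i=5, bit30=1)
  nb ###.#: next=#  (t=0,i=19, bit29=1)
  nb ###..: next=.  (t=2,i=18, bit28=0)
  nb ##.##: next=.  (t=1,i=13, bit27=0)
  nb ##.#.: next=#  (t=0,i=11, bit26=1)
  nb ##..#: next=#  (t=2,i=10, bit25=1)
  nb ##...: next=#  (t=1,i=5, bit24=1)
  nb #.###: next=.  (t=1,i=10, bit23=0)
  nb #.##.: next=#  (t=1,i=3, bit22=1)
  nb #.#.#: next=#  (t=0,i=1, bit21=1)
  nb #.#..: next=#  (t=0,i=3, bit20=1)
  nb #..##: next=.  (t=0,i=16, bit19=0)
  nb #..#.: next=.  (t=2,i=11, bit18=0)
  nb #...#: next=#  (t=1,i=6, bit17=1)
  nb #....: next=.  (t=0,i=5, bit16=0)
  nb .####: next=#  (t=2,i=0, bit15=1)
  nb .###.: next=.  (t=0,i=18, bit14=0)
  nb .##.#: next=#  (t=0,i=10, bit13=1)
  nb .##..: next=#  (t=1,i=4, bit12=1)
  nb .#.##: next=#  (t=1,i=2, bit11=1)
  nb .#.#.: next=.  (t=0,i=0, bit10=0)
  nb .#..#: next=#  (t=0,i=15, bit9=1)
  nb .#...: next=#  (t=0,i=4, bit8=1)
  nb ..###: next=#  (t=0,i=17, bit7=1)
  nb ..##.: next=.  (t=0,i=9, bit6=0)
  nb ..#.#: next=#  (t=1,i=8, bit5=1)
  nb ..#..: next=#  (t=8,i=9, bit4=1)
  nb ...##: next=#  (t=0,i=8, bit3=1)
  nb ...#.: next=.  (t=1,i=7, bit2=0)
  nb ....#: next=.  (t=0,i=7, bit1=0)
  nb .....: next=.  (t=0,i=6, bit0=0)
  bits 11100111011100101011101110111000 = 3883056056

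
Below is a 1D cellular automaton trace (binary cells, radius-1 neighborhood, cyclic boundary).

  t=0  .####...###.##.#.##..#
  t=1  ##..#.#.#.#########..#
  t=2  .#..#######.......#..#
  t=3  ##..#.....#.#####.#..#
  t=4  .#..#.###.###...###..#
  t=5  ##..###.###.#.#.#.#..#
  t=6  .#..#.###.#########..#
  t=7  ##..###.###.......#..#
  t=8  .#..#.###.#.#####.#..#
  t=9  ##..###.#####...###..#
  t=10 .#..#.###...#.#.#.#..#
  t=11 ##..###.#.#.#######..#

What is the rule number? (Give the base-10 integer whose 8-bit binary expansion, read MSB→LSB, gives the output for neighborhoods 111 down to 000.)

  ###|.  b7=0 t=0,i=2
  ##.|#  b6=1 t=0,i=4
  #.#|#  b5=1 t=0,i=0
  #..|.  b4=0 t=0,i=5
  .##|#  b3=1 t=0,i=1
  .#.|#  b2=1 t=0,i=15
  ..#|.  b1=0 t=0,i=7
  ...|#  b0=1 t=0,i=6
  bits 01101101 = 109

109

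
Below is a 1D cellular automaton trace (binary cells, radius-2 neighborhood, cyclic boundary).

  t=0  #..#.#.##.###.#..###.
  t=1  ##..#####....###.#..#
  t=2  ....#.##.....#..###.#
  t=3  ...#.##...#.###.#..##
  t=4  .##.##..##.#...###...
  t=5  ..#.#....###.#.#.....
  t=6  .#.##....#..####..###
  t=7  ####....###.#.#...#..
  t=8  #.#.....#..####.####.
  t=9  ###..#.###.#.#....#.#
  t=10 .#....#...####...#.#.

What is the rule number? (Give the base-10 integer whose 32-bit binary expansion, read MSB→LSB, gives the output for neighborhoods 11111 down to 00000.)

3295817365

  nb #####: next=#  (t=1,i=6, bit31=1)
  nb ####.: next=#  (t=1,i=7, bit30=1)
  nb ###.#: next=.  (t=0,i=12, bit29=0)
  nb ###..: next=.  (t=1,i=1, bit28=0)
  nb ##.##: next=.  (t=0,i=9, bit27=0)
  nb ##.#.: next=#  (t=0,i=13, bit26=1)
  nb ##..#: next=.  (t=1,i=2, bit25=0)
  nb ##...: next=.  (t=1,i=9, bit24=0)
  nb #.###: next=.  (t=0,i=10, bit23=0)
  nb #.##.: next=#  (t=0,i=7, bit22=1)
  nb #.#.#: next=#  (t=0,i=5, bit21=1)
  nb #.#..: next=#  (t=0,i=0, bit20=1)
  nb #..##: next=.  (t=0,i=16, bit19=0)
  nb #..#.: next=.  (t=0,i=2, bit18=0)
  nb #...#: next=#  (t=3,i=1, bit17=1)
  nb #....: next=.  (t=1,i=10, bit16=0)
  nb .####: next=.  (t=1,i=5, bit15=0)
  nb .###.: next=.  (t=0,i=11, bit14=0)
  nb .##.#: next=#  (t=0,i=8, bit13=1)
  nb .##..: next=.  (t=2,i=7, bit12=0)
  nb .#.##: next=#  (t=0,i=6, bit11=1)
  nb .#.#.: next=#  (t=0,i=4, bit10=1)
  nb .#..#: next=#  (t=0,i=1, bit9=1)
  nb .#...: next=.  (t=2,i=0, bit8=0)
  nb ..###: next=#  (t=0,i=17, bit7=1)
  nb ..##.: next=.  (t=3,i=19, bit6=0)
  nb ..#.#: next=.  (t=0,i=3, bit5=0)
  nb ..#..: next=#  (t=2,i=13, bit4=1)
  nb ...##: next=.  (t=1,i=12, bit3=0)
  nb ...#.: next=#  (t=2,i=3, bit2=1)
  nb ....#: next=.  (t=1,i=11, bit1=0)
  nb .....: next=#  (t=2,i=10, bit0=1)
  bits 11000100011100100010111010010101 = 3295817365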